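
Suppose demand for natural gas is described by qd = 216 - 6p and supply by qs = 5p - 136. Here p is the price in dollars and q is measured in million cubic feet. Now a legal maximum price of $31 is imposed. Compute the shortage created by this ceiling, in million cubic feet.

Without the control the market clears where 216 - 6p = 5p - 136, i.e. p* = 32 and q* = 24.
Because the ceiling (31) lies below the market-clearing price, it is binding.
At p = 31: qd = 216 - 6·31 = 30 and qs = 5·31 - 136 = 19.
Shortage = qd - qs = 30 - 19 = 11.

11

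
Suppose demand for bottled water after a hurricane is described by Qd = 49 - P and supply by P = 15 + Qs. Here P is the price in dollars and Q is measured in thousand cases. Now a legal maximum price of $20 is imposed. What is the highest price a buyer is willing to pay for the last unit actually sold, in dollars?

Rearranging supply gives Qs = P - 15. In a free market, 49 - P = P - 15 gives the equilibrium P* = 32, Q* = 17.
The ceiling of 20 is below the equilibrium price 32, so it binds.
At P = 20: Qd = 49 - 20 = 29 and Qs = 20 - 15 = 5.
Only 5 units reach the market. On the demand curve, the marginal buyer's willingness to pay at Q = 5 is (49 - 5) = 44.

44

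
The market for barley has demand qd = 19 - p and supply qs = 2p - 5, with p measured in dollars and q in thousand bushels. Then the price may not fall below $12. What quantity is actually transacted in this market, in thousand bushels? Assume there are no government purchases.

7

Equilibrium: 19 - p = 2p - 5, so 24 = 3p and p* = 8, q* = 11.
Because the floor (12) lies above the market-clearing price, it is binding.
At p = 12: qd = 19 - 12 = 7 and qs = 2·12 - 5 = 19.
The quantity actually transacted is the short side, demand: 7.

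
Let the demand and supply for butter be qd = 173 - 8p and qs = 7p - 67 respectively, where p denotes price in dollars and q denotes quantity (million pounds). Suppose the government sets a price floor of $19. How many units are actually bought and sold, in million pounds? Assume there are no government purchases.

21

Setting quantity demanded equal to quantity supplied, 173 - 8p = 7p - 67, gives p* = 16 and q* = 45.
The floor of 19 is above the equilibrium price 16, so it binds.
At p = 19: qd = 173 - 8·19 = 21 and qs = 7·19 - 67 = 66.
The quantity actually transacted is the short side, demand: 21.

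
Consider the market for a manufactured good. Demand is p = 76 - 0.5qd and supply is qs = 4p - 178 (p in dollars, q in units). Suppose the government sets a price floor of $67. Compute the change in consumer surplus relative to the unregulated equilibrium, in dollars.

Rearranging demand gives qd = 152 - 2p. Setting quantity demanded equal to quantity supplied, 152 - 2p = 4p - 178, gives p* = 55 and q* = 42.
The floor of 67 is above the equilibrium price 55, so it binds.
At p = 67: qd = 152 - 2·67 = 18 and qs = 4·67 - 178 = 90.
Consumer surplus without the control is ½ · (76 - 55) · 42 = 441.
With the floor, consumers buy 18 units at 67, so CS = ½ · (76 - 67) · 18 = 81.
Change in consumer surplus = 81 - 441 = -360.

-360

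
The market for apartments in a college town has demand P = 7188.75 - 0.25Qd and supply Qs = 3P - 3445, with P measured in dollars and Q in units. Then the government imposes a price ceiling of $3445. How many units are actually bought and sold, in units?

6890

Rearranging demand gives Qd = 28755 - 4P. Equilibrium: 28755 - 4P = 3P - 3445, so 32200 = 7P and P* = 4600, Q* = 10355.
The ceiling of 3445 is below the equilibrium price 4600, so it binds.
At P = 3445: Qd = 28755 - 4·3445 = 14975 and Qs = 3·3445 - 3445 = 6890.
The quantity actually transacted is the short side, supply: 6890.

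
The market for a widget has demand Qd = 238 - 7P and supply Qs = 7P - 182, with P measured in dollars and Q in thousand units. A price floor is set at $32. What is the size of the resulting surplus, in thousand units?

Without the control the market clears where 238 - 7P = 7P - 182, i.e. P* = 30 and Q* = 28.
The floor of 32 is above the equilibrium price 30, so it binds.
At P = 32: Qd = 238 - 7·32 = 14 and Qs = 7·32 - 182 = 42.
Surplus = Qs - Qd = 42 - 14 = 28.

28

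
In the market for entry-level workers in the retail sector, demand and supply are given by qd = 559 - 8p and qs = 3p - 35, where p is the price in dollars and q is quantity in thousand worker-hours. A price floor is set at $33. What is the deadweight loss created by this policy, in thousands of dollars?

In a free market, 559 - 8p = 3p - 35 gives the equilibrium p* = 54, q* = 127.
The floor of 33 is below the equilibrium price 54, so it is not binding; the market clears at p* = 54, q* = 127.
Since the control does not bind, no trades are prevented and deadweight loss is zero.

0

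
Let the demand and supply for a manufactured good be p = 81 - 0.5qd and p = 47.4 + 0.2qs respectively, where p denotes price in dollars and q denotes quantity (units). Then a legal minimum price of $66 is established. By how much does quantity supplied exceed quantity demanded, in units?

63

Rearranging demand gives qd = 162 - 2p; rearranging supply gives qs = 5p - 237. In a free market, 162 - 2p = 5p - 237 gives the equilibrium p* = 57, q* = 48.
Because the floor (66) lies above the market-clearing price, it is binding.
At p = 66: qd = 162 - 2·66 = 30 and qs = 5·66 - 237 = 93.
Surplus = qs - qd = 93 - 30 = 63.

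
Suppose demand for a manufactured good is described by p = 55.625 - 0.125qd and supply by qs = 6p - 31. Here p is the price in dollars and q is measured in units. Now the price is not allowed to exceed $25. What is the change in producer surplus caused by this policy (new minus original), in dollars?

-1314

Rearranging demand gives qd = 445 - 8p. Equilibrium: 445 - 8p = 6p - 31, so 476 = 14p and p* = 34, q* = 173.
The ceiling of 25 is below the equilibrium price 34, so it binds.
At p = 25: qd = 445 - 8·25 = 245 and qs = 6·25 - 31 = 119.
Producer surplus without the control is ½ · (34 - 31/6) · 173 = 29929/12.
With the ceiling, producers sell 119 units at 25, so PS = ½ · (25 - 31/6) · 119 = 14161/12.
Change in producer surplus = 14161/12 - 29929/12 = -1314.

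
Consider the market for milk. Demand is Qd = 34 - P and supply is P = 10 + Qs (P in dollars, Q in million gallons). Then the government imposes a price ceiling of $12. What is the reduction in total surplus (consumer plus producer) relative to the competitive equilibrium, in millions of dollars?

Rearranging supply gives Qs = P - 10. Setting quantity demanded equal to quantity supplied, 34 - P = P - 10, gives P* = 22 and Q* = 12.
Because the ceiling (12) lies below the market-clearing price, it is binding.
At P = 12: Qd = 34 - 12 = 22 and Qs = 12 - 10 = 2.
Quantity traded falls to 2. At Q = 2 the demand price is 34 - 2 = 32 and the supply price is 10 + 2 = 12.
Deadweight loss = ½ · (32 - 12) · (12 - 2) = ½ · 20 · 10 = 100.

100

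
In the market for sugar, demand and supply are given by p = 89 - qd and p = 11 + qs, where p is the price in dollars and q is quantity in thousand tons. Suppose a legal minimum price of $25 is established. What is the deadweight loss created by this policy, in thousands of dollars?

0

Rearranging demand gives qd = 89 - p; rearranging supply gives qs = p - 11. Equilibrium: 89 - p = p - 11, so 100 = 2p and p* = 50, q* = 39.
Since 25 is below p* = 50, the floor does not bind and the free-market outcome prevails.
Since the control does not bind, no trades are prevented and deadweight loss is zero.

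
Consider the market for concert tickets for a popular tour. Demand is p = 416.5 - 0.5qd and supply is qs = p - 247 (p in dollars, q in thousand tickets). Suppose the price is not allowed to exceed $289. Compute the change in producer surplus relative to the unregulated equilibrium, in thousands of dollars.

-5502.5

Rearranging demand gives qd = 833 - 2p. Without the control the market clears where 833 - 2p = p - 247, i.e. p* = 360 and q* = 113.
Because the ceiling (289) lies below the market-clearing price, it is binding.
At p = 289: qd = 833 - 2·289 = 255 and qs = 289 - 247 = 42.
Producer surplus without the control is ½ · (360 - 247) · 113 = 6384.5.
With the ceiling, producers sell 42 units at 289, so PS = ½ · (289 - 247) · 42 = 882.
Change in producer surplus = 882 - 6384.5 = -5502.5.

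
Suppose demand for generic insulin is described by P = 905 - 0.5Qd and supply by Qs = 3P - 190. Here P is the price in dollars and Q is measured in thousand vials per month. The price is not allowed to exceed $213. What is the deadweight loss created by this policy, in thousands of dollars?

Rearranging demand gives Qd = 1810 - 2P. In a free market, 1810 - 2P = 3P - 190 gives the equilibrium P* = 400, Q* = 1010.
Since 213 < 400, the ceiling is binding.
At P = 213: Qd = 1810 - 2·213 = 1384 and Qs = 3·213 - 190 = 449.
Quantity traded falls to 449. At Q = 449 the demand price is (1810 - 449)/2 = 680.5 and the supply price is (190 + 449)/3 = 213.
Deadweight loss = ½ · (680.5 - 213) · (1010 - 449) = ½ · 467.5 · 561 = 131133.75.

131133.75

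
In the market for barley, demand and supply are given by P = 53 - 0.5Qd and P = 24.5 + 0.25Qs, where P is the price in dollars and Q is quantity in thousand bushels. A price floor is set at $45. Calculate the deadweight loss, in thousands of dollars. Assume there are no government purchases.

181.5

Rearranging demand gives Qd = 106 - 2P; rearranging supply gives Qs = 4P - 98. In a free market, 106 - 2P = 4P - 98 gives the equilibrium P* = 34, Q* = 38.
The floor of 45 is above the equilibrium price 34, so it binds.
At P = 45: Qd = 106 - 2·45 = 16 and Qs = 4·45 - 98 = 82.
Quantity traded falls to 16. At Q = 16 the demand price is (106 - 16)/2 = 45 and the supply price is (98 + 16)/4 = 28.5.
Deadweight loss = ½ · (45 - 28.5) · (38 - 16) = ½ · 16.5 · 22 = 181.5.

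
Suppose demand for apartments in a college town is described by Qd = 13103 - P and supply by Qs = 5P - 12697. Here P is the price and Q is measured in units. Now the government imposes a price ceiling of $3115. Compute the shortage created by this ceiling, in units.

7110

Setting quantity demanded equal to quantity supplied, 13103 - P = 5P - 12697, gives P* = 4300 and Q* = 8803.
Because the ceiling (3115) lies below the market-clearing price, it is binding.
At P = 3115: Qd = 13103 - 3115 = 9988 and Qs = 5·3115 - 12697 = 2878.
Shortage = Qd - Qs = 9988 - 2878 = 7110.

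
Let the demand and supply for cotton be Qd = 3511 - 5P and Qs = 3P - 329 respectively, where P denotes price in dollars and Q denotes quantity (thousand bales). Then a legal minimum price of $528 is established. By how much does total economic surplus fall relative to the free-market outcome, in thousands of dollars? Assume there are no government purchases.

15360

Without the control the market clears where 3511 - 5P = 3P - 329, i.e. P* = 480 and Q* = 1111.
Since 528 > 480, the floor is binding.
At P = 528: Qd = 3511 - 5·528 = 871 and Qs = 3·528 - 329 = 1255.
Quantity traded falls to 871. At Q = 871 the demand price is (3511 - 871)/5 = 528 and the supply price is (329 + 871)/3 = 400.
Deadweight loss = ½ · (528 - 400) · (1111 - 871) = ½ · 128 · 240 = 15360.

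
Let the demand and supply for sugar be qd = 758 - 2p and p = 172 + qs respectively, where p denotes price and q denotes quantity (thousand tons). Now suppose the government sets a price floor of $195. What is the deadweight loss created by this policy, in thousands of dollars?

0

Rearranging supply gives qs = p - 172. Equilibrium: 758 - 2p = p - 172, so 930 = 3p and p* = 310, q* = 138.
Since 195 is below p* = 310, the floor does not bind and the free-market outcome prevails.
Since the control does not bind, no trades are prevented and deadweight loss is zero.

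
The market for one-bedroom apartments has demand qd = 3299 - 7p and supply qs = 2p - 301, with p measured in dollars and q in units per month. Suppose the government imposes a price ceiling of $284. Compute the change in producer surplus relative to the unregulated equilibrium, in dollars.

Equilibrium: 3299 - 7p = 2p - 301, so 3600 = 9p and p* = 400, q* = 499.
Since 284 < 400, the ceiling is binding.
At p = 284: qd = 3299 - 7·284 = 1311 and qs = 2·284 - 301 = 267.
Producer surplus without the control is ½ · (400 - 150.5) · 499 = 62250.25.
With the ceiling, producers sell 267 units at 284, so PS = ½ · (284 - 150.5) · 267 = 17822.25.
Change in producer surplus = 17822.25 - 62250.25 = -44428.

-44428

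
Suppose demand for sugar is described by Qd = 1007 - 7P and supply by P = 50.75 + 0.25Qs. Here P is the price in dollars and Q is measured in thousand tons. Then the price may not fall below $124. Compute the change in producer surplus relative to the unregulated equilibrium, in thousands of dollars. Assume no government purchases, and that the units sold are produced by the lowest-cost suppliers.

Rearranging supply gives Qs = 4P - 203. In a free market, 1007 - 7P = 4P - 203 gives the equilibrium P* = 110, Q* = 237.
Because the floor (124) lies above the market-clearing price, it is binding.
At P = 124: Qd = 1007 - 7·124 = 139 and Qs = 4·124 - 203 = 293.
Producer surplus without the control is ½ · (110 - 50.75) · 237 = 7021.125.
With the floor, 139 units are sold at 124. The supply price at Q = 139 is 85.5, so PS = ½ · [(124 - 50.75) + (124 - 85.5)] · 139 = 7766.625.
Change in producer surplus = 7766.625 - 7021.125 = 745.5.

745.5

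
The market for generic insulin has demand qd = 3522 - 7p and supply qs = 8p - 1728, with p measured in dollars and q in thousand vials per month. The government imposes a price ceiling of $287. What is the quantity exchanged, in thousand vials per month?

568

Without the control the market clears where 3522 - 7p = 8p - 1728, i.e. p* = 350 and q* = 1072.
Because the ceiling (287) lies below the market-clearing price, it is binding.
At p = 287: qd = 3522 - 7·287 = 1513 and qs = 8·287 - 1728 = 568.
The quantity actually transacted is the short side, supply: 568.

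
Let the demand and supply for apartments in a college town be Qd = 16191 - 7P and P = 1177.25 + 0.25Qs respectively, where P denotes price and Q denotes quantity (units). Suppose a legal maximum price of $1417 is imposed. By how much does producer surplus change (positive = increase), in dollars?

-929775

Rearranging supply gives Qs = 4P - 4709. Setting quantity demanded equal to quantity supplied, 16191 - 7P = 4P - 4709, gives P* = 1900 and Q* = 2891.
Since 1417 < 1900, the ceiling is binding.
At P = 1417: Qd = 16191 - 7·1417 = 6272 and Qs = 4·1417 - 4709 = 959.
Producer surplus without the control is ½ · (1900 - 1177.25) · 2891 = 1044735.125.
With the ceiling, producers sell 959 units at 1417, so PS = ½ · (1417 - 1177.25) · 959 = 114960.125.
Change in producer surplus = 114960.125 - 1044735.125 = -929775.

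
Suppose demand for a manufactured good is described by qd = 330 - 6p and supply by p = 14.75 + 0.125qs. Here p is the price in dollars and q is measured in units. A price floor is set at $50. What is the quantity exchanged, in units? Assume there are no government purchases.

Rearranging supply gives qs = 8p - 118. Equilibrium: 330 - 6p = 8p - 118, so 448 = 14p and p* = 32, q* = 138.
Since 50 > 32, the floor is binding.
At p = 50: qd = 330 - 6·50 = 30 and qs = 8·50 - 118 = 282.
The quantity actually transacted is the short side, demand: 30.

30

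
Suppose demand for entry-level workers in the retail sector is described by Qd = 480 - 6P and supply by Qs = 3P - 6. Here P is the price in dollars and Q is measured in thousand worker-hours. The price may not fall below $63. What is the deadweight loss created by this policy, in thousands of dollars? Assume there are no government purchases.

Setting quantity demanded equal to quantity supplied, 480 - 6P = 3P - 6, gives P* = 54 and Q* = 156.
Because the floor (63) lies above the market-clearing price, it is binding.
At P = 63: Qd = 480 - 6·63 = 102 and Qs = 3·63 - 6 = 183.
Quantity traded falls to 102. At Q = 102 the demand price is (480 - 102)/6 = 63 and the supply price is (6 + 102)/3 = 36.
Deadweight loss = ½ · (63 - 36) · (156 - 102) = ½ · 27 · 54 = 729.

729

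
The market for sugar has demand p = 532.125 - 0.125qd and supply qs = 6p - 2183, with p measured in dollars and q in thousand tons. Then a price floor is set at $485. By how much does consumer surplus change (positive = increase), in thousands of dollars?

Rearranging demand gives qd = 4257 - 8p. Without the control the market clears where 4257 - 8p = 6p - 2183, i.e. p* = 460 and q* = 577.
Because the floor (485) lies above the market-clearing price, it is binding.
At p = 485: qd = 4257 - 8·485 = 377 and qs = 6·485 - 2183 = 727.
Consumer surplus without the control is ½ · (532.125 - 460) · 577 = 20808.0625.
With the floor, consumers buy 377 units at 485, so CS = ½ · (532.125 - 485) · 377 = 8883.0625.
Change in consumer surplus = 8883.0625 - 20808.0625 = -11925.

-11925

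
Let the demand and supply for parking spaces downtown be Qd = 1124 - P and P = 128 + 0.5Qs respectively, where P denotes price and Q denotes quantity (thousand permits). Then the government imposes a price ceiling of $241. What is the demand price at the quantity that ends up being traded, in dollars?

Rearranging supply gives Qs = 2P - 256. Setting quantity demanded equal to quantity supplied, 1124 - P = 2P - 256, gives P* = 460 and Q* = 664.
The ceiling of 241 is below the equilibrium price 460, so it binds.
At P = 241: Qd = 1124 - 241 = 883 and Qs = 2·241 - 256 = 226.
Only 226 units reach the market. On the demand curve, the marginal buyer's willingness to pay at Q = 226 is (1124 - 226) = 898.

898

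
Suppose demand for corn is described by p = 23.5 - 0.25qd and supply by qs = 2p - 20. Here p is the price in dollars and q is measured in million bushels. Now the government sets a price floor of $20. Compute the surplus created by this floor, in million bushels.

6

Rearranging demand gives qd = 94 - 4p. In a free market, 94 - 4p = 2p - 20 gives the equilibrium p* = 19, q* = 18.
Because the floor (20) lies above the market-clearing price, it is binding.
At p = 20: qd = 94 - 4·20 = 14 and qs = 2·20 - 20 = 20.
Surplus = qs - qd = 20 - 14 = 6.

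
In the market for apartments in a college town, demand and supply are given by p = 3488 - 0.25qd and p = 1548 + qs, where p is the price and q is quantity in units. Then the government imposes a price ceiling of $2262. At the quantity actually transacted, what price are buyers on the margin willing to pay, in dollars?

3309.5

Rearranging demand gives qd = 13952 - 4p; rearranging supply gives qs = p - 1548. Equilibrium: 13952 - 4p = p - 1548, so 15500 = 5p and p* = 3100, q* = 1552.
The ceiling of 2262 is below the equilibrium price 3100, so it binds.
At p = 2262: qd = 13952 - 4·2262 = 4904 and qs = 2262 - 1548 = 714.
Only 714 units reach the market. On the demand curve, the marginal buyer's willingness to pay at q = 714 is (13952 - 714)/4 = 3309.5.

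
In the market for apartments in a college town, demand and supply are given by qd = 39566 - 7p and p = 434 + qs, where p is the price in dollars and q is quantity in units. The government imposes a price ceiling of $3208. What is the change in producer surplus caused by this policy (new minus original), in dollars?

Rearranging supply gives qs = p - 434. Without the control the market clears where 39566 - 7p = p - 434, i.e. p* = 5000 and q* = 4566.
Because the ceiling (3208) lies below the market-clearing price, it is binding.
At p = 3208: qd = 39566 - 7·3208 = 17110 and qs = 3208 - 434 = 2774.
Producer surplus without the control is ½ · (5000 - 434) · 4566 = 10424178.
With the ceiling, producers sell 2774 units at 3208, so PS = ½ · (3208 - 434) · 2774 = 3847538.
Change in producer surplus = 3847538 - 10424178 = -6576640.

-6576640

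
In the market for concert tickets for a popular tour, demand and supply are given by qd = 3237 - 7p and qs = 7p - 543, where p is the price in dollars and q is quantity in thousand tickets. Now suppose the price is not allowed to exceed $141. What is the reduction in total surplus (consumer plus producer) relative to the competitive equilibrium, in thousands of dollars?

116487

Without the control the market clears where 3237 - 7p = 7p - 543, i.e. p* = 270 and q* = 1347.
Since 141 < 270, the ceiling is binding.
At p = 141: qd = 3237 - 7·141 = 2250 and qs = 7·141 - 543 = 444.
Quantity traded falls to 444. At q = 444 the demand price is (3237 - 444)/7 = 399 and the supply price is (543 + 444)/7 = 141.
Deadweight loss = ½ · (399 - 141) · (1347 - 444) = ½ · 258 · 903 = 116487.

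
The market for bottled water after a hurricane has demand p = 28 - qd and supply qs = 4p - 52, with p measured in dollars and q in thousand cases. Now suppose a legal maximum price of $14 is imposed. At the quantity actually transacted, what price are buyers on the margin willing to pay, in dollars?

Rearranging demand gives qd = 28 - p. Without the control the market clears where 28 - p = 4p - 52, i.e. p* = 16 and q* = 12.
Because the ceiling (14) lies below the market-clearing price, it is binding.
At p = 14: qd = 28 - 14 = 14 and qs = 4·14 - 52 = 4.
Only 4 units reach the market. On the demand curve, the marginal buyer's willingness to pay at q = 4 is (28 - 4) = 24.

24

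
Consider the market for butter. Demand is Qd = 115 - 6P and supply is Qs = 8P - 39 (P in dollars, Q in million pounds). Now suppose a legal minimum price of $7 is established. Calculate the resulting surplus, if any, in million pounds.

0

Setting quantity demanded equal to quantity supplied, 115 - 6P = 8P - 39, gives P* = 11 and Q* = 49.
Since 7 is below P* = 11, the floor does not bind and the free-market outcome prevails.
Since the control does not bind, there is no surplus.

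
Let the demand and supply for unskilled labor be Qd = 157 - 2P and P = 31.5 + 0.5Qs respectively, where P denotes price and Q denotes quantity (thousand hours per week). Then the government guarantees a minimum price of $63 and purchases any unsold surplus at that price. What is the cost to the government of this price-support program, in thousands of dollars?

Rearranging supply gives Qs = 2P - 63. In a free market, 157 - 2P = 2P - 63 gives the equilibrium P* = 55, Q* = 47.
Because the floor (63) lies above the market-clearing price, it is binding.
At P = 63: Qd = 157 - 2·63 = 31 and Qs = 2·63 - 63 = 63.
Surplus = Qs - Qd = 32.
Government expenditure = surplus × support price = 32 × 63 = 2016.

2016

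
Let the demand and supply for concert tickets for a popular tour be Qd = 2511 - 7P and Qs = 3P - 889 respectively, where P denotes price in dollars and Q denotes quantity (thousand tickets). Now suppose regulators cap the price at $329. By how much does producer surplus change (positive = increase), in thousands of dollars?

In a free market, 2511 - 7P = 3P - 889 gives the equilibrium P* = 340, Q* = 131.
Because the ceiling (329) lies below the market-clearing price, it is binding.
At P = 329: Qd = 2511 - 7·329 = 208 and Qs = 3·329 - 889 = 98.
Producer surplus without the control is ½ · (340 - 889/3) · 131 = 17161/6.
With the ceiling, producers sell 98 units at 329, so PS = ½ · (329 - 889/3) · 98 = 4802/3.
Change in producer surplus = 4802/3 - 17161/6 = -1259.5.

-1259.5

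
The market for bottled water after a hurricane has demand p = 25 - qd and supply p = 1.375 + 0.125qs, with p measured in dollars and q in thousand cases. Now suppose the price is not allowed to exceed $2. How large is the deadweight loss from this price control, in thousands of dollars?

144

Rearranging demand gives qd = 25 - p; rearranging supply gives qs = 8p - 11. Setting quantity demanded equal to quantity supplied, 25 - p = 8p - 11, gives p* = 4 and q* = 21.
The ceiling of 2 is below the equilibrium price 4, so it binds.
At p = 2: qd = 25 - 2 = 23 and qs = 8·2 - 11 = 5.
Quantity traded falls to 5. At q = 5 the demand price is 25 - 5 = 20 and the supply price is (11 + 5)/8 = 2.
Deadweight loss = ½ · (20 - 2) · (21 - 5) = ½ · 18 · 16 = 144.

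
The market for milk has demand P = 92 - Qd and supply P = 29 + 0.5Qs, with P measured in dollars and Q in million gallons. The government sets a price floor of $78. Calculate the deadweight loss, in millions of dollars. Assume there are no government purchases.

Rearranging demand gives Qd = 92 - P; rearranging supply gives Qs = 2P - 58. In a free market, 92 - P = 2P - 58 gives the equilibrium P* = 50, Q* = 42.
Since 78 > 50, the floor is binding.
At P = 78: Qd = 92 - 78 = 14 and Qs = 2·78 - 58 = 98.
Quantity traded falls to 14. At Q = 14 the demand price is 92 - 14 = 78 and the supply price is (58 + 14)/2 = 36.
Deadweight loss = ½ · (78 - 36) · (42 - 14) = ½ · 42 · 28 = 588.

588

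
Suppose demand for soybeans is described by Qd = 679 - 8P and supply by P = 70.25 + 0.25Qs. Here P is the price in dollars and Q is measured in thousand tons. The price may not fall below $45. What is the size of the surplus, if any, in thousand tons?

0

Rearranging supply gives Qs = 4P - 281. Without the control the market clears where 679 - 8P = 4P - 281, i.e. P* = 80 and Q* = 39.
The floor of 45 is below the equilibrium price 80, so it is not binding; the market clears at P* = 80, Q* = 39.
Since the control does not bind, there is no surplus.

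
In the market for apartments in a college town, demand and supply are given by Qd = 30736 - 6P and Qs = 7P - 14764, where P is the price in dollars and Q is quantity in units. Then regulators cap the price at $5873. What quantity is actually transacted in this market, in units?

9736

Setting quantity demanded equal to quantity supplied, 30736 - 6P = 7P - 14764, gives P* = 3500 and Q* = 9736.
The ceiling of 5873 is above the equilibrium price 3500, so it is not binding; the market clears at P* = 3500, Q* = 9736.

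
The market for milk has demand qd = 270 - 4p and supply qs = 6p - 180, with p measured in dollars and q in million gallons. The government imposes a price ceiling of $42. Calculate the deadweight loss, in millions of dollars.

In a free market, 270 - 4p = 6p - 180 gives the equilibrium p* = 45, q* = 90.
Because the ceiling (42) lies below the market-clearing price, it is binding.
At p = 42: qd = 270 - 4·42 = 102 and qs = 6·42 - 180 = 72.
Quantity traded falls to 72. At q = 72 the demand price is (270 - 72)/4 = 49.5 and the supply price is (180 + 72)/6 = 42.
Deadweight loss = ½ · (49.5 - 42) · (90 - 72) = ½ · 7.5 · 18 = 67.5.

67.5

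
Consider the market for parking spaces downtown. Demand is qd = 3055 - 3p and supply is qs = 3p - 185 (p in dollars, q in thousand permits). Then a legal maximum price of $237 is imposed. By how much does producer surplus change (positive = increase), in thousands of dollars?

Equilibrium: 3055 - 3p = 3p - 185, so 3240 = 6p and p* = 540, q* = 1435.
Since 237 < 540, the ceiling is binding.
At p = 237: qd = 3055 - 3·237 = 2344 and qs = 3·237 - 185 = 526.
Producer surplus without the control is ½ · (540 - 185/3) · 1435 = 2059225/6.
With the ceiling, producers sell 526 units at 237, so PS = ½ · (237 - 185/3) · 526 = 138338/3.
Change in producer surplus = 138338/3 - 2059225/6 = -297091.5.

-297091.5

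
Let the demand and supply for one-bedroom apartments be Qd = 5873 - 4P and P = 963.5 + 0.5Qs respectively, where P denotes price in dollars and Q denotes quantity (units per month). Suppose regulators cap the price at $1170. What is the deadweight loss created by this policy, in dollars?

Rearranging supply gives Qs = 2P - 1927. Without the control the market clears where 5873 - 4P = 2P - 1927, i.e. P* = 1300 and Q* = 673.
The ceiling of 1170 is below the equilibrium price 1300, so it binds.
At P = 1170: Qd = 5873 - 4·1170 = 1193 and Qs = 2·1170 - 1927 = 413.
Quantity traded falls to 413. At Q = 413 the demand price is (5873 - 413)/4 = 1365 and the supply price is (1927 + 413)/2 = 1170.
Deadweight loss = ½ · (1365 - 1170) · (673 - 413) = ½ · 195 · 260 = 25350.

25350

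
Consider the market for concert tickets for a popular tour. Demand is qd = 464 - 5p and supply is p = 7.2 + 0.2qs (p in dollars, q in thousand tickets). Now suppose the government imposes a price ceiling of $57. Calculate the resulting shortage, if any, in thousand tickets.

0

Rearranging supply gives qs = 5p - 36. In a free market, 464 - 5p = 5p - 36 gives the equilibrium p* = 50, q* = 214.
Since 57 is above p* = 50, the ceiling does not bind and the free-market outcome prevails.
Since the control does not bind, there is no shortage.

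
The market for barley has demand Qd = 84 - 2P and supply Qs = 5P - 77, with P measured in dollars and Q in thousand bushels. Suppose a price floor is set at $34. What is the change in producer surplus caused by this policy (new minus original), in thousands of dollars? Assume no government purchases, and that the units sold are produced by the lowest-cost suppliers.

127.6

In a free market, 84 - 2P = 5P - 77 gives the equilibrium P* = 23, Q* = 38.
The floor of 34 is above the equilibrium price 23, so it binds.
At P = 34: Qd = 84 - 2·34 = 16 and Qs = 5·34 - 77 = 93.
Producer surplus without the control is ½ · (23 - 15.4) · 38 = 144.4.
With the floor, 16 units are sold at 34. The supply price at Q = 16 is 18.6, so PS = ½ · [(34 - 15.4) + (34 - 18.6)] · 16 = 272.
Change in producer surplus = 272 - 144.4 = 127.6.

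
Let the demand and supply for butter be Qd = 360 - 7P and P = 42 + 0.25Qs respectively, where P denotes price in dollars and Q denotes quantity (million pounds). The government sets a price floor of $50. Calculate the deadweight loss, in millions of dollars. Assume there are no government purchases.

Rearranging supply gives Qs = 4P - 168. Equilibrium: 360 - 7P = 4P - 168, so 528 = 11P and P* = 48, Q* = 24.
The floor of 50 is above the equilibrium price 48, so it binds.
At P = 50: Qd = 360 - 7·50 = 10 and Qs = 4·50 - 168 = 32.
Quantity traded falls to 10. At Q = 10 the demand price is (360 - 10)/7 = 50 and the supply price is (168 + 10)/4 = 44.5.
Deadweight loss = ½ · (50 - 44.5) · (24 - 10) = ½ · 5.5 · 14 = 38.5.

38.5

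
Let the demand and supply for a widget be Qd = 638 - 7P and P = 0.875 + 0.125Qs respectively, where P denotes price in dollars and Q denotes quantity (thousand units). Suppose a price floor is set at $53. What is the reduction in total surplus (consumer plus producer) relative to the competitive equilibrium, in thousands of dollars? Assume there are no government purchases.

656.25

Rearranging supply gives Qs = 8P - 7. In a free market, 638 - 7P = 8P - 7 gives the equilibrium P* = 43, Q* = 337.
Since 53 > 43, the floor is binding.
At P = 53: Qd = 638 - 7·53 = 267 and Qs = 8·53 - 7 = 417.
Quantity traded falls to 267. At Q = 267 the demand price is (638 - 267)/7 = 53 and the supply price is (7 + 267)/8 = 34.25.
Deadweight loss = ½ · (53 - 34.25) · (337 - 267) = ½ · 18.75 · 70 = 656.25.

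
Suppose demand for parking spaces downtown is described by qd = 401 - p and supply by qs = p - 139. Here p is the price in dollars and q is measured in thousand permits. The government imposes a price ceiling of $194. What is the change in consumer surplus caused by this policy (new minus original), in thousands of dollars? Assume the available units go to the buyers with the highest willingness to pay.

1292

In a free market, 401 - p = p - 139 gives the equilibrium p* = 270, q* = 131.
Since 194 < 270, the ceiling is binding.
At p = 194: qd = 401 - 194 = 207 and qs = 194 - 139 = 55.
Consumer surplus without the control is ½ · (401 - 270) · 131 = 8580.5.
With the ceiling, 55 units are sold at 194 (assume they go to the highest-value buyers). The demand price at q = 55 is 346, so CS = ½ · [(401 - 194) + (346 - 194)] · 55 = 9872.5.
Change in consumer surplus = 9872.5 - 8580.5 = 1292.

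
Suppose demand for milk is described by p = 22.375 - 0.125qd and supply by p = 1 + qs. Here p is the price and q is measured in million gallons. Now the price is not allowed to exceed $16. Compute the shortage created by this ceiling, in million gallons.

36

Rearranging demand gives qd = 179 - 8p; rearranging supply gives qs = p - 1. In a free market, 179 - 8p = p - 1 gives the equilibrium p* = 20, q* = 19.
The ceiling of 16 is below the equilibrium price 20, so it binds.
At p = 16: qd = 179 - 8·16 = 51 and qs = 16 - 1 = 15.
Shortage = qd - qs = 51 - 15 = 36.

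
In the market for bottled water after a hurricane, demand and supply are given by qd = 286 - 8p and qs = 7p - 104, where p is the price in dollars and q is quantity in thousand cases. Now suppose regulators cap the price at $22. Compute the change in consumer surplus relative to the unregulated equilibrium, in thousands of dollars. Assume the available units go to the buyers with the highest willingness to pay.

151

In a free market, 286 - 8p = 7p - 104 gives the equilibrium p* = 26, q* = 78.
Since 22 < 26, the ceiling is binding.
At p = 22: qd = 286 - 8·22 = 110 and qs = 7·22 - 104 = 50.
Consumer surplus without the control is ½ · (35.75 - 26) · 78 = 380.25.
With the ceiling, 50 units are sold at 22 (assume they go to the highest-value buyers). The demand price at q = 50 is 29.5, so CS = ½ · [(35.75 - 22) + (29.5 - 22)] · 50 = 531.25.
Change in consumer surplus = 531.25 - 380.25 = 151.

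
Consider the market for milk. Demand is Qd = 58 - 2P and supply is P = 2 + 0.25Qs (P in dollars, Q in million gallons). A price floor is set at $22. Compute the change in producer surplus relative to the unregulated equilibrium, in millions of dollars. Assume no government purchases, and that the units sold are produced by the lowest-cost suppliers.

93.5

Rearranging supply gives Qs = 4P - 8. In a free market, 58 - 2P = 4P - 8 gives the equilibrium P* = 11, Q* = 36.
The floor of 22 is above the equilibrium price 11, so it binds.
At P = 22: Qd = 58 - 2·22 = 14 and Qs = 4·22 - 8 = 80.
Producer surplus without the control is ½ · (11 - 2) · 36 = 162.
With the floor, 14 units are sold at 22. The supply price at Q = 14 is 5.5, so PS = ½ · [(22 - 2) + (22 - 5.5)] · 14 = 255.5.
Change in producer surplus = 255.5 - 162 = 93.5.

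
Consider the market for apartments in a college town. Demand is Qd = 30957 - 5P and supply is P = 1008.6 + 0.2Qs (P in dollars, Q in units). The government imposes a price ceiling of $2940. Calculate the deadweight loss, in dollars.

Rearranging supply gives Qs = 5P - 5043. Without the control the market clears where 30957 - 5P = 5P - 5043, i.e. P* = 3600 and Q* = 12957.
Because the ceiling (2940) lies below the market-clearing price, it is binding.
At P = 2940: Qd = 30957 - 5·2940 = 16257 and Qs = 5·2940 - 5043 = 9657.
Quantity traded falls to 9657. At Q = 9657 the demand price is (30957 - 9657)/5 = 4260 and the supply price is (5043 + 9657)/5 = 2940.
Deadweight loss = ½ · (4260 - 2940) · (12957 - 9657) = ½ · 1320 · 3300 = 2178000.

2178000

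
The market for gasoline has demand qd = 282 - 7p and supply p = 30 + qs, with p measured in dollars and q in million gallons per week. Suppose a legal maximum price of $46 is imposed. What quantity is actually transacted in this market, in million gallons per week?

9

Rearranging supply gives qs = p - 30. Without the control the market clears where 282 - 7p = p - 30, i.e. p* = 39 and q* = 9.
The ceiling of 46 is above the equilibrium price 39, so it is not binding; the market clears at p* = 39, q* = 9.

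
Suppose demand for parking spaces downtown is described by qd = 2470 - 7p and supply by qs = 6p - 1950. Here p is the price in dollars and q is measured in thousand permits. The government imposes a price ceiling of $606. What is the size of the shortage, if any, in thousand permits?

Equilibrium: 2470 - 7p = 6p - 1950, so 4420 = 13p and p* = 340, q* = 90.
Since 606 is above p* = 340, the ceiling does not bind and the free-market outcome prevails.
Since the control does not bind, there is no shortage.

0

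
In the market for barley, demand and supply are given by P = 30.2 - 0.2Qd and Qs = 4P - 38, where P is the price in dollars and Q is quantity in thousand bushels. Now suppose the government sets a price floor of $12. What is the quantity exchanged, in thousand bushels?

Rearranging demand gives Qd = 151 - 5P. Without the control the market clears where 151 - 5P = 4P - 38, i.e. P* = 21 and Q* = 46.
Since 12 is below P* = 21, the floor does not bind and the free-market outcome prevails.

46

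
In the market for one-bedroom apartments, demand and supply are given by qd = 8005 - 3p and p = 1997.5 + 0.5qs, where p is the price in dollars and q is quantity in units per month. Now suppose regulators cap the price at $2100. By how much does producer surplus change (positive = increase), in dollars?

-151500

Rearranging supply gives qs = 2p - 3995. Equilibrium: 8005 - 3p = 2p - 3995, so 12000 = 5p and p* = 2400, q* = 805.
Because the ceiling (2100) lies below the market-clearing price, it is binding.
At p = 2100: qd = 8005 - 3·2100 = 1705 and qs = 2·2100 - 3995 = 205.
Producer surplus without the control is ½ · (2400 - 1997.5) · 805 = 162006.25.
With the ceiling, producers sell 205 units at 2100, so PS = ½ · (2100 - 1997.5) · 205 = 10506.25.
Change in producer surplus = 10506.25 - 162006.25 = -151500.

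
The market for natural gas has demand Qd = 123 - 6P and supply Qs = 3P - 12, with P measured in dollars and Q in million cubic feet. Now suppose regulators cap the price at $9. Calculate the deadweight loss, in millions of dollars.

Without the control the market clears where 123 - 6P = 3P - 12, i.e. P* = 15 and Q* = 33.
Because the ceiling (9) lies below the market-clearing price, it is binding.
At P = 9: Qd = 123 - 6·9 = 69 and Qs = 3·9 - 12 = 15.
Quantity traded falls to 15. At Q = 15 the demand price is (123 - 15)/6 = 18 and the supply price is (12 + 15)/3 = 9.
Deadweight loss = ½ · (18 - 9) · (33 - 15) = ½ · 9 · 18 = 81.

81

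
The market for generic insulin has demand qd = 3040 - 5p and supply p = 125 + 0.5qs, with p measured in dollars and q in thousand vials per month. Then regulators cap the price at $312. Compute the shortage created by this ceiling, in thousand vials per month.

1106

Rearranging supply gives qs = 2p - 250. Setting quantity demanded equal to quantity supplied, 3040 - 5p = 2p - 250, gives p* = 470 and q* = 690.
Because the ceiling (312) lies below the market-clearing price, it is binding.
At p = 312: qd = 3040 - 5·312 = 1480 and qs = 2·312 - 250 = 374.
Shortage = qd - qs = 1480 - 374 = 1106.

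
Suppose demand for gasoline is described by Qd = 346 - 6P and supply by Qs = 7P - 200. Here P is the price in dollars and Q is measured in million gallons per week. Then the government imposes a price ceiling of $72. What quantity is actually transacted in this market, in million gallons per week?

94

Without the control the market clears where 346 - 6P = 7P - 200, i.e. P* = 42 and Q* = 94.
The ceiling of 72 is above the equilibrium price 42, so it is not binding; the market clears at P* = 42, Q* = 94.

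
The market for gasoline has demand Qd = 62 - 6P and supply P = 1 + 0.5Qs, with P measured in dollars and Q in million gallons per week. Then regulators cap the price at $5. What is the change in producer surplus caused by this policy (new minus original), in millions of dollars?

Rearranging supply gives Qs = 2P - 2. Without the control the market clears where 62 - 6P = 2P - 2, i.e. P* = 8 and Q* = 14.
Since 5 < 8, the ceiling is binding.
At P = 5: Qd = 62 - 6·5 = 32 and Qs = 2·5 - 2 = 8.
Producer surplus without the control is ½ · (8 - 1) · 14 = 49.
With the ceiling, producers sell 8 units at 5, so PS = ½ · (5 - 1) · 8 = 16.
Change in producer surplus = 16 - 49 = -33.

-33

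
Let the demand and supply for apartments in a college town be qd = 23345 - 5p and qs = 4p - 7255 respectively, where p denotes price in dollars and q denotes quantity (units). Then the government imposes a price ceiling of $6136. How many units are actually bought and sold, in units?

6345

Setting quantity demanded equal to quantity supplied, 23345 - 5p = 4p - 7255, gives p* = 3400 and q* = 6345.
Since 6136 is above p* = 3400, the ceiling does not bind and the free-market outcome prevails.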